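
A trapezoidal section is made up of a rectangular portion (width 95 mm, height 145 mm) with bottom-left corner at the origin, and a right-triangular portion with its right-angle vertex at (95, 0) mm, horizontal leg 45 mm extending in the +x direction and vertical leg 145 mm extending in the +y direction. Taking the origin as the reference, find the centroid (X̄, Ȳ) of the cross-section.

Part | A | x̄ᵢ | ȳᵢ | A·x̄ᵢ | A·ȳᵢ
rectangular portion | 13775.00 | 47.50 | 72.50 | 654312.50 | 998687.50
triangular portion | 3262.50 | 110.00 | 48.33 | 358875.00 | 157687.50
Σ | 17037.50 |  |  | 1013187.50 | 1156375.00
X̄ = 1013187.50 / 17037.50 = 59.47 mm
Ȳ = 1156375.00 / 17037.50 = 67.87 mm

X̄ = 59.47 mm, Ȳ = 67.87 mm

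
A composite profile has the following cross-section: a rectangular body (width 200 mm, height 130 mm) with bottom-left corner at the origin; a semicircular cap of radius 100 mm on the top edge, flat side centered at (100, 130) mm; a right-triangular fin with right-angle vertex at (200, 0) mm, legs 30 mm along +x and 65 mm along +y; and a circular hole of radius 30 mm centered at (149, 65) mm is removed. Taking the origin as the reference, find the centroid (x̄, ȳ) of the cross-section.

x̄ = 99.21 mm, ȳ = 106.28 mm

Part | A | x̄ᵢ | ȳᵢ | A·x̄ᵢ | A·ȳᵢ
rectangular body | 26000.00 | 100.00 | 65.00 | 2600000.00 | 1690000.00
semicircular top | 15707.96 | 100.00 | 172.44 | 1570796.33 | 2708701.89
triangular fin | 975.00 | 210.00 | 21.67 | 204750.00 | 21125.00
hole | -2827.43 | 149.00 | 65.00 | -421287.57 | -183783.17
Σ | 39855.53 |  |  | 3954258.75 | 4236043.72
x̄ = 3954258.75 / 39855.53 = 99.21 mm
ȳ = 4236043.72 / 39855.53 = 106.28 mm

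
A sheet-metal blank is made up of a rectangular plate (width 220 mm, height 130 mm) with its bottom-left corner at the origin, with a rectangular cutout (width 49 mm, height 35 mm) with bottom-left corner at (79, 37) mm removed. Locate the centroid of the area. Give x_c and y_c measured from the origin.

plate: A = 220 × 130 = 28600.00, centroid at (110.00, 65.00).
hole: A = −(49 × 35) = -1715.00, centroid at (103.50, 54.50).
ΣA = 26885.00 mm², ΣAx_c = 2968497.50 mm³, ΣAy_c = 1765532.50 mm³.
x_c = 2968497.50/26885.00 = 110.41 mm; y_c = 1765532.50/26885.00 = 65.67 mm.

x_c = 110.41 mm, y_c = 65.67 mm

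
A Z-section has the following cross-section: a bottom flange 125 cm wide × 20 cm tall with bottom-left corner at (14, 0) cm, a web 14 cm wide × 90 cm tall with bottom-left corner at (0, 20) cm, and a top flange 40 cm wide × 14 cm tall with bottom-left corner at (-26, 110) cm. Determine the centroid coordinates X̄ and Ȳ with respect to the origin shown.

X̄ = 45.53 cm, Ȳ = 39.91 cm

bottom flange: A = 125 × 20 = 2500.00, centroid at (76.50, 10.00).
web: A = 14 × 90 = 1260.00, centroid at (7.00, 65.00).
top flange: A = 40 × 14 = 560.00, centroid at (-6.00, 117.00).
ΣA = 4320.00 cm², ΣAX̄ = 196710.00 cm³, ΣAȲ = 172420.00 cm³.
X̄ = 196710.00/4320.00 = 45.53 cm; Ȳ = 172420.00/4320.00 = 39.91 cm.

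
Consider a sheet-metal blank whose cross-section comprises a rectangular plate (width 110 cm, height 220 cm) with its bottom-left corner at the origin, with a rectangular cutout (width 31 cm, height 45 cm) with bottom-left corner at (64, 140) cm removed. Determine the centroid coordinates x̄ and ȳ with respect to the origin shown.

x̄ = 53.50 cm, ȳ = 106.79 cm

plate: A = 110 × 220 = 24200.00, centroid at (55.00, 110.00).
hole: A = −(31 × 45) = -1395.00, centroid at (79.50, 162.50).
ΣA = 22805.00 cm², ΣAx̄ = 1220097.50 cm³, ΣAȳ = 2435312.50 cm³.
x̄ = 1220097.50/22805.00 = 53.50 cm; ȳ = 2435312.50/22805.00 = 106.79 cm.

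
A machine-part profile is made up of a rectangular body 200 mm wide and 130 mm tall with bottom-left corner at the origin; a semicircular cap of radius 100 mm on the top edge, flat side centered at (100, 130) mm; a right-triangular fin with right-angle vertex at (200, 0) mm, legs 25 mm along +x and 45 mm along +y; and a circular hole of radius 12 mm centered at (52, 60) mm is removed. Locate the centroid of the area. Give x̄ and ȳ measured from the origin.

x̄ = 101.98 mm, ȳ = 104.74 mm

rectangular body: A = 200 × 130 = 26000.00, centroid at (100.00, 65.00).
semicircular top: A = ½π·100² = 15707.96, centroid at (100.00, 172.44).
triangular fin: A = ½·25·45 = 562.50, centroid at (208.33, 15.00).
hole: A = −π·12² = -452.39, centroid at (52.00, 60.00).
ΣA = 41818.07 mm²
ΣAx̄ = (26000.00)(100.00) + (15707.96)(100.00) + (562.50)(208.33) + (-452.39)(52.00) = 4264459.58 mm³
ΣAȳ = (26000.00)(65.00) + (15707.96)(172.44) + (562.50)(15.00) + (-452.39)(60.00) = 4379996.03 mm³
x̄ = 4264459.58 / 41818.07 = 101.98 mm
ȳ = 4379996.03 / 41818.07 = 104.74 mm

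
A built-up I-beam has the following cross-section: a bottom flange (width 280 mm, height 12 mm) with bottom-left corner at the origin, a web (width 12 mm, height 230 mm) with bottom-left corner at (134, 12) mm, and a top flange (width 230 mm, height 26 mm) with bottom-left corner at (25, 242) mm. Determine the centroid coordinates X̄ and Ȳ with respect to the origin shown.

X̄ = 140.00 mm, Ȳ = 156.66 mm

bottom flange: A = 280 × 12 = 3360.00, centroid at (140.00, 6.00).
web: A = 12 × 230 = 2760.00, centroid at (140.00, 127.00).
top flange: A = 230 × 26 = 5980.00, centroid at (140.00, 255.00).
ΣA = 12100.00 mm²
ΣAX̄ = (3360.00)(140.00) + (2760.00)(140.00) + (5980.00)(140.00) = 1694000.00 mm³
ΣAȲ = (3360.00)(6.00) + (2760.00)(127.00) + (5980.00)(255.00) = 1895580.00 mm³
X̄ = 1694000.00 / 12100.00 = 140.00 mm
Ȳ = 1895580.00 / 12100.00 = 156.66 mm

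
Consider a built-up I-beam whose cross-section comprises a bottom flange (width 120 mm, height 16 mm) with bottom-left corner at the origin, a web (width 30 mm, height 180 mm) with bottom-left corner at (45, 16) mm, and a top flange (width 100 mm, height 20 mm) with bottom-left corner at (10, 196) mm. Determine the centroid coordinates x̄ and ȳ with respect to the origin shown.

x̄ = 60.00 mm, ȳ = 107.27 mm

Part | A | x̄ᵢ | ȳᵢ | A·x̄ᵢ | A·ȳᵢ
bottom flange | 1920.00 | 60.00 | 8.00 | 115200.00 | 15360.00
web | 5400.00 | 60.00 | 106.00 | 324000.00 | 572400.00
top flange | 2000.00 | 60.00 | 206.00 | 120000.00 | 412000.00
Σ | 9320.00 |  |  | 559200.00 | 999760.00
x̄ = 559200.00 / 9320.00 = 60.00 mm
ȳ = 999760.00 / 9320.00 = 107.27 mm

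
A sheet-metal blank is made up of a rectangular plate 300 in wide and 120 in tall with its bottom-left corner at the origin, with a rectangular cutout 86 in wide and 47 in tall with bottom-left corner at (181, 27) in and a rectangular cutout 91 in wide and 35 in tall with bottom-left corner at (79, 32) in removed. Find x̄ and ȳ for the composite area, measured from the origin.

plate: A = 300 × 120 = 36000.00, centroid at (150.00, 60.00).
hole 1: A = −(86 × 47) = -4042.00, centroid at (224.00, 50.50).
hole 2: A = −(91 × 35) = -3185.00, centroid at (124.50, 49.50).
ΣA = 28773.00 in²
ΣAx̄ = (36000.00)(150.00) + (-4042.00)(224.00) + (-3185.00)(124.50) = 4098059.50 in³
ΣAȳ = (36000.00)(60.00) + (-4042.00)(50.50) + (-3185.00)(49.50) = 1798221.50 in³
x̄ = 4098059.50 / 28773.00 = 142.43 in
ȳ = 1798221.50 / 28773.00 = 62.50 in

x̄ = 142.43 in, ȳ = 62.50 in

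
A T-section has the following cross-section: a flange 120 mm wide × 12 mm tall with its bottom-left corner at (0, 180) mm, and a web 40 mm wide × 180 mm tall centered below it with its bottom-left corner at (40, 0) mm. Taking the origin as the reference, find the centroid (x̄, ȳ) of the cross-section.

Part | A | x̄ᵢ | ȳᵢ | A·x̄ᵢ | A·ȳᵢ
web | 7200.00 | 60.00 | 90.00 | 432000.00 | 648000.00
flange | 1440.00 | 60.00 | 186.00 | 86400.00 | 267840.00
Σ | 8640.00 |  |  | 518400.00 | 915840.00
x̄ = 518400.00 / 8640.00 = 60.00 mm
ȳ = 915840.00 / 8640.00 = 106.00 mm

x̄ = 60.00 mm, ȳ = 106.00 mm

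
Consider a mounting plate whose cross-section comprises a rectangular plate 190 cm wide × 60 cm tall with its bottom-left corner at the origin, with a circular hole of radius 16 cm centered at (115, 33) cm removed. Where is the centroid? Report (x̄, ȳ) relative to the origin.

plate: A = 190 × 60 = 11400.00, centroid at (95.00, 30.00).
hole: A = −π·16² = -804.25, centroid at (115.00, 33.00).
ΣA = 10595.75 cm²
ΣAx̄ = (11400.00)(95.00) + (-804.25)(115.00) = 990511.51 cm³
ΣAȳ = (11400.00)(30.00) + (-804.25)(33.00) = 315459.83 cm³
x̄ = 990511.51 / 10595.75 = 93.48 cm
ȳ = 315459.83 / 10595.75 = 29.77 cm

x̄ = 93.48 cm, ȳ = 29.77 cm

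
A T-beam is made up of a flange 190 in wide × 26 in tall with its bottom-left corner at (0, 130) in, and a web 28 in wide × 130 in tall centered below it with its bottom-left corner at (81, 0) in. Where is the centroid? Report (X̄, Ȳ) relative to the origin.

X̄ = 95.00 in, Ȳ = 109.91 in

Part | A | x̄ᵢ | ȳᵢ | A·x̄ᵢ | A·ȳᵢ
web | 3640.00 | 95.00 | 65.00 | 345800.00 | 236600.00
flange | 4940.00 | 95.00 | 143.00 | 469300.00 | 706420.00
Σ | 8580.00 |  |  | 815100.00 | 943020.00
X̄ = 815100.00 / 8580.00 = 95.00 in
Ȳ = 943020.00 / 8580.00 = 109.91 in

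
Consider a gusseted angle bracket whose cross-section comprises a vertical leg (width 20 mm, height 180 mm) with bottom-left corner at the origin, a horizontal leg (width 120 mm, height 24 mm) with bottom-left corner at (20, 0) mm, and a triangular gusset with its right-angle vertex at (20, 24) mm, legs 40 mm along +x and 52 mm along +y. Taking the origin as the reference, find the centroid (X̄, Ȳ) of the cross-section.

X̄ = 40.04 mm, Ȳ = 53.40 mm

Part | A | x̄ᵢ | ȳᵢ | A·x̄ᵢ | A·ȳᵢ
vertical leg | 3600.00 | 10.00 | 90.00 | 36000.00 | 324000.00
horizontal leg | 2880.00 | 80.00 | 12.00 | 230400.00 | 34560.00
gusset | 1040.00 | 33.33 | 41.33 | 34666.67 | 42986.67
Σ | 7520.00 |  |  | 301066.67 | 401546.67
X̄ = 301066.67 / 7520.00 = 40.04 mm
Ȳ = 401546.67 / 7520.00 = 53.40 mm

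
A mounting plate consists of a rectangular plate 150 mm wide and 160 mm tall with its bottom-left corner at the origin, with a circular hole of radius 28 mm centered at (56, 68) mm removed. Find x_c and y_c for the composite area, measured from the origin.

x_c = 77.17 mm, y_c = 81.37 mm

plate: A = 150 × 160 = 24000.00, centroid at (75.00, 80.00).
hole: A = −π·28² = -2463.01, centroid at (56.00, 68.00).
ΣA = 21536.99 mm²
ΣAx_c = (24000.00)(75.00) + (-2463.01)(56.00) = 1662071.52 mm³
ΣAy_c = (24000.00)(80.00) + (-2463.01)(68.00) = 1752515.41 mm³
x_c = 1662071.52 / 21536.99 = 77.17 mm
y_c = 1752515.41 / 21536.99 = 81.37 mm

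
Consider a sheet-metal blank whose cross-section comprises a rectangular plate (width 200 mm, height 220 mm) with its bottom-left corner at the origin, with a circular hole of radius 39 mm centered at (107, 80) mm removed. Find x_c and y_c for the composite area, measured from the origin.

Part | A | x̄ᵢ | ȳᵢ | A·x̄ᵢ | A·ȳᵢ
plate | 44000.00 | 100.00 | 110.00 | 4400000.00 | 4840000.00
hole | -4778.36 | 107.00 | 80.00 | -511284.78 | -382268.99
Σ | 39221.64 |  |  | 3888715.22 | 4457731.01
x_c = 3888715.22 / 39221.64 = 99.15 mm
y_c = 4457731.01 / 39221.64 = 113.65 mm

x_c = 99.15 mm, y_c = 113.65 mm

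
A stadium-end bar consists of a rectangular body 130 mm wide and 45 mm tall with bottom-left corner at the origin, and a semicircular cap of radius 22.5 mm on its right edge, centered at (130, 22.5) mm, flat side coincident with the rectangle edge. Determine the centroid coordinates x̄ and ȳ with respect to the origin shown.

rectangular body: A = 130 × 45 = 5850.00, centroid at (65.00, 22.50).
semicircular end: A = ½π·22.5² = 795.22, centroid at (139.55, 22.50).
ΣA = 6645.22 mm²
ΣAx̄ = (5850.00)(65.00) + (795.22)(139.55) = 491221.78 mm³
ΣAȳ = (5850.00)(22.50) + (795.22)(22.50) = 149517.35 mm³
x̄ = 491221.78 / 6645.22 = 73.92 mm
ȳ = 149517.35 / 6645.22 = 22.50 mm

x̄ = 73.92 mm, ȳ = 22.50 mm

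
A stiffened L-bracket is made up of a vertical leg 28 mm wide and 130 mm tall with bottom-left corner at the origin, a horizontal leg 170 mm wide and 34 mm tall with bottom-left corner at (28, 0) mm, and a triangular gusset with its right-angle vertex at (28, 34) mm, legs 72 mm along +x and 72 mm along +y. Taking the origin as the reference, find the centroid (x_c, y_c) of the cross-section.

vertical leg: A = 28 × 130 = 3640.00, centroid at (14.00, 65.00).
horizontal leg: A = 170 × 34 = 5780.00, centroid at (113.00, 17.00).
gusset: A = ½·72·72 = 2592.00, centroid at (52.00, 58.00).
ΣA = 12012.00 mm²
ΣAx_c = (3640.00)(14.00) + (5780.00)(113.00) + (2592.00)(52.00) = 838884.00 mm³
ΣAy_c = (3640.00)(65.00) + (5780.00)(17.00) + (2592.00)(58.00) = 485196.00 mm³
x_c = 838884.00 / 12012.00 = 69.84 mm
y_c = 485196.00 / 12012.00 = 40.39 mm

x_c = 69.84 mm, y_c = 40.39 mm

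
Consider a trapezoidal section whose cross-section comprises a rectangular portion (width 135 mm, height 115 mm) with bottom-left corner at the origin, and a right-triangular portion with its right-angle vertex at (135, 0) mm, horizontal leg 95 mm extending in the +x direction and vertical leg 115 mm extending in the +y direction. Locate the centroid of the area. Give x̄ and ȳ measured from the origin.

Part | A | x̄ᵢ | ȳᵢ | A·x̄ᵢ | A·ȳᵢ
rectangular portion | 15525.00 | 67.50 | 57.50 | 1047937.50 | 892687.50
triangular portion | 5462.50 | 166.67 | 38.33 | 910416.67 | 209395.83
Σ | 20987.50 |  |  | 1958354.17 | 1102083.33
x̄ = 1958354.17 / 20987.50 = 93.31 mm
ȳ = 1102083.33 / 20987.50 = 52.51 mm

x̄ = 93.31 mm, ȳ = 52.51 mm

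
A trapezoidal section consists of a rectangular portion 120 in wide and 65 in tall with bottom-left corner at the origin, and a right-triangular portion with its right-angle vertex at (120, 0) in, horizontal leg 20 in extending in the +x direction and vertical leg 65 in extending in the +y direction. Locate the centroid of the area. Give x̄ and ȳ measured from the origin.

x̄ = 65.13 in, ȳ = 31.67 in

rectangular portion: A = 120 × 65 = 7800.00, centroid at (60.00, 32.50).
triangular portion: A = ½·20·65 = 650.00, centroid at (126.67, 21.67).
ΣA = 8450.00 in², ΣAx̄ = 550333.33 in³, ΣAȳ = 267583.33 in³.
x̄ = 550333.33/8450.00 = 65.13 in; ȳ = 267583.33/8450.00 = 31.67 in.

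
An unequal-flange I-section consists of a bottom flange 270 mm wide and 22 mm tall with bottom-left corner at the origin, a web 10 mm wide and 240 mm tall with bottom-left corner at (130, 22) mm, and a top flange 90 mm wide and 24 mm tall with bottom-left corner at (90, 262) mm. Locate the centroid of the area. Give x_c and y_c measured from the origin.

bottom flange: A = 270 × 22 = 5940.00, centroid at (135.00, 11.00).
web: A = 10 × 240 = 2400.00, centroid at (135.00, 142.00).
top flange: A = 90 × 24 = 2160.00, centroid at (135.00, 274.00).
ΣA = 10500.00 mm²
ΣAx_c = (5940.00)(135.00) + (2400.00)(135.00) + (2160.00)(135.00) = 1417500.00 mm³
ΣAy_c = (5940.00)(11.00) + (2400.00)(142.00) + (2160.00)(274.00) = 997980.00 mm³
x_c = 1417500.00 / 10500.00 = 135.00 mm
y_c = 997980.00 / 10500.00 = 95.05 mm

x_c = 135.00 mm, y_c = 95.05 mm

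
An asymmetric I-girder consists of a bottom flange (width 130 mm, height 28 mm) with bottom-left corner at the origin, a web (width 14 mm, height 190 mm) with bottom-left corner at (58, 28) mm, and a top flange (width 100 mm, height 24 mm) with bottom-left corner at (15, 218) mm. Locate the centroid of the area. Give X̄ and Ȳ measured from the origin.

Part | A | x̄ᵢ | ȳᵢ | A·x̄ᵢ | A·ȳᵢ
bottom flange | 3640.00 | 65.00 | 14.00 | 236600.00 | 50960.00
web | 2660.00 | 65.00 | 123.00 | 172900.00 | 327180.00
top flange | 2400.00 | 65.00 | 230.00 | 156000.00 | 552000.00
Σ | 8700.00 |  |  | 565500.00 | 930140.00
X̄ = 565500.00 / 8700.00 = 65.00 mm
Ȳ = 930140.00 / 8700.00 = 106.91 mm

X̄ = 65.00 mm, Ȳ = 106.91 mm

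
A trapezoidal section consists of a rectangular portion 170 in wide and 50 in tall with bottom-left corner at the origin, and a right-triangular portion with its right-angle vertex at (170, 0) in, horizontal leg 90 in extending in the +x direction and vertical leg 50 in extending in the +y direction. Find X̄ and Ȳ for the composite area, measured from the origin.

rectangular portion: A = 170 × 50 = 8500.00, centroid at (85.00, 25.00).
triangular portion: A = ½·90·50 = 2250.00, centroid at (200.00, 16.67).
ΣA = 10750.00 in²
ΣAX̄ = (8500.00)(85.00) + (2250.00)(200.00) = 1172500.00 in³
ΣAȲ = (8500.00)(25.00) + (2250.00)(16.67) = 250000.00 in³
X̄ = 1172500.00 / 10750.00 = 109.07 in
Ȳ = 250000.00 / 10750.00 = 23.26 in

X̄ = 109.07 in, Ȳ = 23.26 in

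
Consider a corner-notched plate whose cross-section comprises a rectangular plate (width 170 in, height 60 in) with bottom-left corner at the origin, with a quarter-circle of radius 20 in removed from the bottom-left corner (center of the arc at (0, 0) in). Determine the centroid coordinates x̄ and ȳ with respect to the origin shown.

plate: A = 170 × 60 = 10200.00, centroid at (85.00, 30.00).
removed quarter-circle: A = −¼π·20² = -314.16, centroid at (8.49, 8.49).
ΣA = 9885.84 in²
ΣAx̄ = (10200.00)(85.00) + (-314.16)(8.49) = 864333.33 in³
ΣAȳ = (10200.00)(30.00) + (-314.16)(8.49) = 303333.33 in³
x̄ = 864333.33 / 9885.84 = 87.43 in
ȳ = 303333.33 / 9885.84 = 30.68 in

x̄ = 87.43 in, ȳ = 30.68 in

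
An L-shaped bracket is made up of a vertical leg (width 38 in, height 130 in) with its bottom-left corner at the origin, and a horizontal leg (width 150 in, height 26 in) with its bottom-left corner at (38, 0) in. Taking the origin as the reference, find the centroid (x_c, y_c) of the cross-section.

x_c = 60.47 in, y_c = 42.06 in

vertical leg: A = 38 × 130 = 4940.00, centroid at (19.00, 65.00).
horizontal leg: A = 150 × 26 = 3900.00, centroid at (113.00, 13.00).
ΣA = 8840.00 in², ΣAx_c = 534560.00 in³, ΣAy_c = 371800.00 in³.
x_c = 534560.00/8840.00 = 60.47 in; y_c = 371800.00/8840.00 = 42.06 in.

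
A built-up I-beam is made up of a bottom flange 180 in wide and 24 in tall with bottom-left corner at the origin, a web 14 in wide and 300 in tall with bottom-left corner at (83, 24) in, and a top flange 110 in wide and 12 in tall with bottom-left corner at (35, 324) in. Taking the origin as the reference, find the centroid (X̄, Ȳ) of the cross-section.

X̄ = 90.00 in, Ȳ = 123.80 in

bottom flange: A = 180 × 24 = 4320.00, centroid at (90.00, 12.00).
web: A = 14 × 300 = 4200.00, centroid at (90.00, 174.00).
top flange: A = 110 × 12 = 1320.00, centroid at (90.00, 330.00).
ΣA = 9840.00 in²
ΣAX̄ = (4320.00)(90.00) + (4200.00)(90.00) + (1320.00)(90.00) = 885600.00 in³
ΣAȲ = (4320.00)(12.00) + (4200.00)(174.00) + (1320.00)(330.00) = 1218240.00 in³
X̄ = 885600.00 / 9840.00 = 90.00 in
Ȳ = 1218240.00 / 9840.00 = 123.80 in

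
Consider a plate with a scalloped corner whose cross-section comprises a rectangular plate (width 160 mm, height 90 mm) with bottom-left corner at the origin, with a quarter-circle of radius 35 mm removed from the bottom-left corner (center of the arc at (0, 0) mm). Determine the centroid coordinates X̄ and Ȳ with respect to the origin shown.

X̄ = 84.66 mm, Ȳ = 47.16 mm

Part | A | x̄ᵢ | ȳᵢ | A·x̄ᵢ | A·ȳᵢ
plate | 14400.00 | 80.00 | 45.00 | 1152000.00 | 648000.00
removed quarter-circle | -962.11 | 14.85 | 14.85 | -14291.67 | -14291.67
Σ | 13437.89 |  |  | 1137708.33 | 633708.33
X̄ = 1137708.33 / 13437.89 = 84.66 mm
Ȳ = 633708.33 / 13437.89 = 47.16 mm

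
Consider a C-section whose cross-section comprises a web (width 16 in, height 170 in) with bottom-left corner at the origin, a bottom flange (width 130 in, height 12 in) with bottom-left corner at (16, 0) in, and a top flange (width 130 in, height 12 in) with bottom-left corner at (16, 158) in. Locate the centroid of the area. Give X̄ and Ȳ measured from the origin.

web: A = 16 × 170 = 2720.00, centroid at (8.00, 85.00).
bottom flange: A = 130 × 12 = 1560.00, centroid at (81.00, 6.00).
top flange: A = 130 × 12 = 1560.00, centroid at (81.00, 164.00).
ΣA = 5840.00 in²
ΣAX̄ = (2720.00)(8.00) + (1560.00)(81.00) + (1560.00)(81.00) = 274480.00 in³
ΣAȲ = (2720.00)(85.00) + (1560.00)(6.00) + (1560.00)(164.00) = 496400.00 in³
X̄ = 274480.00 / 5840.00 = 47.00 in
Ȳ = 496400.00 / 5840.00 = 85.00 in

X̄ = 47.00 in, Ȳ = 85.00 in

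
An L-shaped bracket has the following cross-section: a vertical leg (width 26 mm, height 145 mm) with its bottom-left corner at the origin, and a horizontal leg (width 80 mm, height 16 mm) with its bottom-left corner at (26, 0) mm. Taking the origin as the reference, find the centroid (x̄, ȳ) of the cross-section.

x̄ = 26.43 mm, ȳ = 56.15 mm

vertical leg: A = 26 × 145 = 3770.00, centroid at (13.00, 72.50).
horizontal leg: A = 80 × 16 = 1280.00, centroid at (66.00, 8.00).
ΣA = 5050.00 mm², ΣAx̄ = 133490.00 mm³, ΣAȳ = 283565.00 mm³.
x̄ = 133490.00/5050.00 = 26.43 mm; ȳ = 283565.00/5050.00 = 56.15 mm.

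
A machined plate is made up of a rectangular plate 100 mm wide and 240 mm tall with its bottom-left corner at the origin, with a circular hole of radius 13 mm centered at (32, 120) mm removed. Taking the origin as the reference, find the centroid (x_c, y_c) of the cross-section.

plate: A = 100 × 240 = 24000.00, centroid at (50.00, 120.00).
hole: A = −π·13² = -530.93, centroid at (32.00, 120.00).
ΣA = 23469.07 mm²
ΣAx_c = (24000.00)(50.00) + (-530.93)(32.00) = 1183010.27 mm³
ΣAy_c = (24000.00)(120.00) + (-530.93)(120.00) = 2816288.50 mm³
x_c = 1183010.27 / 23469.07 = 50.41 mm
y_c = 2816288.50 / 23469.07 = 120.00 mm

x_c = 50.41 mm, y_c = 120.00 mm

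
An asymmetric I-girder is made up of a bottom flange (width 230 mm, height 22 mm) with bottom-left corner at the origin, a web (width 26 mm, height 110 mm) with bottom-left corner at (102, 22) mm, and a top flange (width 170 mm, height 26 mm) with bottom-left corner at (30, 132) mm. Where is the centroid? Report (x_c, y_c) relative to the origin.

x_c = 115.00 mm, y_c = 74.29 mm

Part | A | x̄ᵢ | ȳᵢ | A·x̄ᵢ | A·ȳᵢ
bottom flange | 5060.00 | 115.00 | 11.00 | 581900.00 | 55660.00
web | 2860.00 | 115.00 | 77.00 | 328900.00 | 220220.00
top flange | 4420.00 | 115.00 | 145.00 | 508300.00 | 640900.00
Σ | 12340.00 |  |  | 1419100.00 | 916780.00
x_c = 1419100.00 / 12340.00 = 115.00 mm
y_c = 916780.00 / 12340.00 = 74.29 mm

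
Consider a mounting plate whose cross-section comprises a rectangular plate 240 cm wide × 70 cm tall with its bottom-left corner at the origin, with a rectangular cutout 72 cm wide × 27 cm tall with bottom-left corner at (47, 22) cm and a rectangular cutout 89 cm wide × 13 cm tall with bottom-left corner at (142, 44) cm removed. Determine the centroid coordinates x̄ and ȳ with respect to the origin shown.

Part | A | x̄ᵢ | ȳᵢ | A·x̄ᵢ | A·ȳᵢ
plate | 16800.00 | 120.00 | 35.00 | 2016000.00 | 588000.00
hole 1 | -1944.00 | 83.00 | 35.50 | -161352.00 | -69012.00
hole 2 | -1157.00 | 186.50 | 50.50 | -215780.50 | -58428.50
Σ | 13699.00 |  |  | 1638867.50 | 460559.50
x̄ = 1638867.50 / 13699.00 = 119.63 cm
ȳ = 460559.50 / 13699.00 = 33.62 cm

x̄ = 119.63 cm, ȳ = 33.62 cm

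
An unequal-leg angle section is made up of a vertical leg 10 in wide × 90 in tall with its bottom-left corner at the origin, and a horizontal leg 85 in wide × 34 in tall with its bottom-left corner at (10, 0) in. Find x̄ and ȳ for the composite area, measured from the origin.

vertical leg: A = 10 × 90 = 900.00, centroid at (5.00, 45.00).
horizontal leg: A = 85 × 34 = 2890.00, centroid at (52.50, 17.00).
ΣA = 3790.00 in², ΣAx̄ = 156225.00 in³, ΣAȳ = 89630.00 in³.
x̄ = 156225.00/3790.00 = 41.22 in; ȳ = 89630.00/3790.00 = 23.65 in.

x̄ = 41.22 in, ȳ = 23.65 in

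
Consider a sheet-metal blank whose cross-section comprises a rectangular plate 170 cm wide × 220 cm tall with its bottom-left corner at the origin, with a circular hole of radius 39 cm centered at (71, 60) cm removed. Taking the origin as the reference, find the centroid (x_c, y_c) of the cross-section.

x_c = 87.05 cm, y_c = 117.32 cm

plate: A = 170 × 220 = 37400.00, centroid at (85.00, 110.00).
hole: A = −π·39² = -4778.36, centroid at (71.00, 60.00).
ΣA = 32621.64 cm²
ΣAx_c = (37400.00)(85.00) + (-4778.36)(71.00) = 2839736.27 cm³
ΣAy_c = (37400.00)(110.00) + (-4778.36)(60.00) = 3827298.25 cm³
x_c = 2839736.27 / 32621.64 = 87.05 cm
y_c = 3827298.25 / 32621.64 = 117.32 cm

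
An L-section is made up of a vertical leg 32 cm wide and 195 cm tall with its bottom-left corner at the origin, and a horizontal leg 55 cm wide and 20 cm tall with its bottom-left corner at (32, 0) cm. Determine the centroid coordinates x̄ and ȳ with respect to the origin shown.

vertical leg: A = 32 × 195 = 6240.00, centroid at (16.00, 97.50).
horizontal leg: A = 55 × 20 = 1100.00, centroid at (59.50, 10.00).
ΣA = 7340.00 cm², ΣAx̄ = 165290.00 cm³, ΣAȳ = 619400.00 cm³.
x̄ = 165290.00/7340.00 = 22.52 cm; ȳ = 619400.00/7340.00 = 84.39 cm.

x̄ = 22.52 cm, ȳ = 84.39 cm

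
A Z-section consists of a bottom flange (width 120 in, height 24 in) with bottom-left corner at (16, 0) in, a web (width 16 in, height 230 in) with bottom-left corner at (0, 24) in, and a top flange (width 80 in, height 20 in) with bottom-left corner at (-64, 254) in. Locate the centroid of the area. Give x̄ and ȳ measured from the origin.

bottom flange: A = 120 × 24 = 2880.00, centroid at (76.00, 12.00).
web: A = 16 × 230 = 3680.00, centroid at (8.00, 139.00).
top flange: A = 80 × 20 = 1600.00, centroid at (-24.00, 264.00).
ΣA = 8160.00 in²
ΣAx̄ = (2880.00)(76.00) + (3680.00)(8.00) + (1600.00)(-24.00) = 209920.00 in³
ΣAȳ = (2880.00)(12.00) + (3680.00)(139.00) + (1600.00)(264.00) = 968480.00 in³
x̄ = 209920.00 / 8160.00 = 25.73 in
ȳ = 968480.00 / 8160.00 = 118.69 in

x̄ = 25.73 in, ȳ = 118.69 in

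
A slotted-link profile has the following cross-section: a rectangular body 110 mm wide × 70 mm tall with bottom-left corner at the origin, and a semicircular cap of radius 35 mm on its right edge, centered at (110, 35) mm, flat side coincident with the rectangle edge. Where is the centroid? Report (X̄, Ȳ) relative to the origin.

X̄ = 68.97 mm, Ȳ = 35.00 mm

rectangular body: A = 110 × 70 = 7700.00, centroid at (55.00, 35.00).
semicircular end: A = ½π·35² = 1924.23, centroid at (124.85, 35.00).
ΣA = 9624.23 mm²
ΣAX̄ = (7700.00)(55.00) + (1924.23)(124.85) = 663748.14 mm³
ΣAȲ = (7700.00)(35.00) + (1924.23)(35.00) = 336847.89 mm³
X̄ = 663748.14 / 9624.23 = 68.97 mm
Ȳ = 336847.89 / 9624.23 = 35.00 mm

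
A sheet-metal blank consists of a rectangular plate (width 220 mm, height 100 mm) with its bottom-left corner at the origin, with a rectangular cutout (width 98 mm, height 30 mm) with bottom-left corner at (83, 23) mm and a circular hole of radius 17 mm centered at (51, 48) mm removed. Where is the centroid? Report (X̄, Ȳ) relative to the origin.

Part | A | x̄ᵢ | ȳᵢ | A·x̄ᵢ | A·ȳᵢ
plate | 22000.00 | 110.00 | 50.00 | 2420000.00 | 1100000.00
hole 1 | -2940.00 | 132.00 | 38.00 | -388080.00 | -111720.00
hole 2 | -907.92 | 51.00 | 48.00 | -46303.93 | -43580.17
Σ | 18152.08 |  |  | 1985616.07 | 944699.83
X̄ = 1985616.07 / 18152.08 = 109.39 mm
Ȳ = 944699.83 / 18152.08 = 52.04 mm

X̄ = 109.39 mm, Ȳ = 52.04 mm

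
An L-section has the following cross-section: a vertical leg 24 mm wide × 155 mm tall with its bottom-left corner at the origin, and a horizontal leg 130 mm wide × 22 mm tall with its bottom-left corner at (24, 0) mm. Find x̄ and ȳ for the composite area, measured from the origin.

vertical leg: A = 24 × 155 = 3720.00, centroid at (12.00, 77.50).
horizontal leg: A = 130 × 22 = 2860.00, centroid at (89.00, 11.00).
ΣA = 6580.00 mm², ΣAx̄ = 299180.00 mm³, ΣAȳ = 319760.00 mm³.
x̄ = 299180.00/6580.00 = 45.47 mm; ȳ = 319760.00/6580.00 = 48.60 mm.

x̄ = 45.47 mm, ȳ = 48.60 mm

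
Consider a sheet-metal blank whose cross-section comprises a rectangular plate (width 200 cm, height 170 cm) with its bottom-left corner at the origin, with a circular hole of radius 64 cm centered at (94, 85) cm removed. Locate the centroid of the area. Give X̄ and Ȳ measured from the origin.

X̄ = 103.65 cm, Ȳ = 85.00 cm

plate: A = 200 × 170 = 34000.00, centroid at (100.00, 85.00).
hole: A = −π·64² = -12867.96, centroid at (94.00, 85.00).
ΣA = 21132.04 cm²
ΣAX̄ = (34000.00)(100.00) + (-12867.96)(94.00) = 2190411.43 cm³
ΣAȲ = (34000.00)(85.00) + (-12867.96)(85.00) = 1796223.10 cm³
X̄ = 2190411.43 / 21132.04 = 103.65 cm
Ȳ = 1796223.10 / 21132.04 = 85.00 cm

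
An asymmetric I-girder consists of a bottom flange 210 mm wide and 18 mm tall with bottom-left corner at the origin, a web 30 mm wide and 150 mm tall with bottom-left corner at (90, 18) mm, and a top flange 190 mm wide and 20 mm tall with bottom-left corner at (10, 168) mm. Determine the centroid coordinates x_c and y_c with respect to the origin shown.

Part | A | x̄ᵢ | ȳᵢ | A·x̄ᵢ | A·ȳᵢ
bottom flange | 3780.00 | 105.00 | 9.00 | 396900.00 | 34020.00
web | 4500.00 | 105.00 | 93.00 | 472500.00 | 418500.00
top flange | 3800.00 | 105.00 | 178.00 | 399000.00 | 676400.00
Σ | 12080.00 |  |  | 1268400.00 | 1128920.00
x_c = 1268400.00 / 12080.00 = 105.00 mm
y_c = 1128920.00 / 12080.00 = 93.45 mm

x_c = 105.00 mm, y_c = 93.45 mm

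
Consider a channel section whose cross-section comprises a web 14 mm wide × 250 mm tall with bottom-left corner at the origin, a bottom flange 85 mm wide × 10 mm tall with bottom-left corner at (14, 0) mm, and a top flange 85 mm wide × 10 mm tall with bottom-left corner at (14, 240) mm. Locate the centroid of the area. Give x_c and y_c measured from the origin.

x_c = 23.18 mm, y_c = 125.00 mm

Part | A | x̄ᵢ | ȳᵢ | A·x̄ᵢ | A·ȳᵢ
web | 3500.00 | 7.00 | 125.00 | 24500.00 | 437500.00
bottom flange | 850.00 | 56.50 | 5.00 | 48025.00 | 4250.00
top flange | 850.00 | 56.50 | 245.00 | 48025.00 | 208250.00
Σ | 5200.00 |  |  | 120550.00 | 650000.00
x_c = 120550.00 / 5200.00 = 23.18 mm
y_c = 650000.00 / 5200.00 = 125.00 mm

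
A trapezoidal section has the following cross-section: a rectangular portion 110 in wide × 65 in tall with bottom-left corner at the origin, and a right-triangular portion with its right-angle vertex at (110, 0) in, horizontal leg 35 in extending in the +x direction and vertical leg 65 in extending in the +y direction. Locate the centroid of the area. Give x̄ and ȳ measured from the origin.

rectangular portion: A = 110 × 65 = 7150.00, centroid at (55.00, 32.50).
triangular portion: A = ½·35·65 = 1137.50, centroid at (121.67, 21.67).
ΣA = 8287.50 in²
ΣAx̄ = (7150.00)(55.00) + (1137.50)(121.67) = 531645.83 in³
ΣAȳ = (7150.00)(32.50) + (1137.50)(21.67) = 257020.83 in³
x̄ = 531645.83 / 8287.50 = 64.15 in
ȳ = 257020.83 / 8287.50 = 31.01 in

x̄ = 64.15 in, ȳ = 31.01 in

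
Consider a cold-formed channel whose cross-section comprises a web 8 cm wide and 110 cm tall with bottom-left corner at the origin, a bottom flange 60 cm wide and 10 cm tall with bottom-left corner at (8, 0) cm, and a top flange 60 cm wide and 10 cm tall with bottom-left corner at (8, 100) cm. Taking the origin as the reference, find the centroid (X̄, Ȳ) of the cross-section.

web: A = 8 × 110 = 880.00, centroid at (4.00, 55.00).
bottom flange: A = 60 × 10 = 600.00, centroid at (38.00, 5.00).
top flange: A = 60 × 10 = 600.00, centroid at (38.00, 105.00).
ΣA = 2080.00 cm²
ΣAX̄ = (880.00)(4.00) + (600.00)(38.00) + (600.00)(38.00) = 49120.00 cm³
ΣAȲ = (880.00)(55.00) + (600.00)(5.00) + (600.00)(105.00) = 114400.00 cm³
X̄ = 49120.00 / 2080.00 = 23.62 cm
Ȳ = 114400.00 / 2080.00 = 55.00 cm

X̄ = 23.62 cm, Ȳ = 55.00 cm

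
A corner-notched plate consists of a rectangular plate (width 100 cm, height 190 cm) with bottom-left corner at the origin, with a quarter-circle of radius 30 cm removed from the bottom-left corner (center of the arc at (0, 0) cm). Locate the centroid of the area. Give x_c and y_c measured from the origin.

x_c = 51.44 cm, y_c = 98.18 cm

Part | A | x̄ᵢ | ȳᵢ | A·x̄ᵢ | A·ȳᵢ
plate | 19000.00 | 50.00 | 95.00 | 950000.00 | 1805000.00
removed quarter-circle | -706.86 | 12.73 | 12.73 | -9000.00 | -9000.00
Σ | 18293.14 |  |  | 941000.00 | 1796000.00
x_c = 941000.00 / 18293.14 = 51.44 cm
y_c = 1796000.00 / 18293.14 = 98.18 cm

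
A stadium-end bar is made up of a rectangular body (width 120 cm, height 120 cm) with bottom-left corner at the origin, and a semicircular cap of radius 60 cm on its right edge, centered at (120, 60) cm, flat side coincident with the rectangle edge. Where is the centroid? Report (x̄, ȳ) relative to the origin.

Part | A | x̄ᵢ | ȳᵢ | A·x̄ᵢ | A·ȳᵢ
rectangular body | 14400.00 | 60.00 | 60.00 | 864000.00 | 864000.00
semicircular end | 5654.87 | 145.46 | 60.00 | 822584.01 | 339292.01
Σ | 20054.87 |  |  | 1686584.01 | 1203292.01
x̄ = 1686584.01 / 20054.87 = 84.10 cm
ȳ = 1203292.01 / 20054.87 = 60.00 cm

x̄ = 84.10 cm, ȳ = 60.00 cm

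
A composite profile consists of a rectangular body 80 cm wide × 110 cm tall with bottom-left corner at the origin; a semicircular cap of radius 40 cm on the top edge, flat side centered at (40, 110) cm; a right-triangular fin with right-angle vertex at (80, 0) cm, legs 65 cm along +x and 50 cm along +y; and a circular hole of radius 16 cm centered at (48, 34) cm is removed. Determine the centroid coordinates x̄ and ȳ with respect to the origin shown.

x̄ = 47.73 cm, ȳ = 66.17 cm

Part | A | x̄ᵢ | ȳᵢ | A·x̄ᵢ | A·ȳᵢ
rectangular body | 8800.00 | 40.00 | 55.00 | 352000.00 | 484000.00
semicircular top | 2513.27 | 40.00 | 126.98 | 100530.96 | 319126.82
triangular fin | 1625.00 | 101.67 | 16.67 | 165208.33 | 27083.33
hole | -804.25 | 48.00 | 34.00 | -38603.89 | -27344.42
Σ | 12134.03 |  |  | 579135.41 | 802865.73
x̄ = 579135.41 / 12134.03 = 47.73 cm
ȳ = 802865.73 / 12134.03 = 66.17 cm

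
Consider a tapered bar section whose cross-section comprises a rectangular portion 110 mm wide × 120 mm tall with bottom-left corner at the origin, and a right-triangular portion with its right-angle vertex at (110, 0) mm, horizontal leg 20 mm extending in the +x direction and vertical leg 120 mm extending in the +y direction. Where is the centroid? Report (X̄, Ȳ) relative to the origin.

rectangular portion: A = 110 × 120 = 13200.00, centroid at (55.00, 60.00).
triangular portion: A = ½·20·120 = 1200.00, centroid at (116.67, 40.00).
ΣA = 14400.00 mm²
ΣAX̄ = (13200.00)(55.00) + (1200.00)(116.67) = 866000.00 mm³
ΣAȲ = (13200.00)(60.00) + (1200.00)(40.00) = 840000.00 mm³
X̄ = 866000.00 / 14400.00 = 60.14 mm
Ȳ = 840000.00 / 14400.00 = 58.33 mm

X̄ = 60.14 mm, Ȳ = 58.33 mm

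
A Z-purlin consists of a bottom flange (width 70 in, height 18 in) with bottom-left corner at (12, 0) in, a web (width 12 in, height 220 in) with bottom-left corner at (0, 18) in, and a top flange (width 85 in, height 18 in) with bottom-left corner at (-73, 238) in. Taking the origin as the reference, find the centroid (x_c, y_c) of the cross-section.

bottom flange: A = 70 × 18 = 1260.00, centroid at (47.00, 9.00).
web: A = 12 × 220 = 2640.00, centroid at (6.00, 128.00).
top flange: A = 85 × 18 = 1530.00, centroid at (-30.50, 247.00).
ΣA = 5430.00 in², ΣAx_c = 28395.00 in³, ΣAy_c = 727170.00 in³.
x_c = 28395.00/5430.00 = 5.23 in; y_c = 727170.00/5430.00 = 133.92 in.

x_c = 5.23 in, y_c = 133.92 in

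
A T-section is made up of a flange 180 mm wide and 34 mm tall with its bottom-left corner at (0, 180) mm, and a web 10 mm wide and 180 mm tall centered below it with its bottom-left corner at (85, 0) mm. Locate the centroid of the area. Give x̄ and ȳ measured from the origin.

x̄ = 90.00 mm, ȳ = 172.68 mm

web: A = 10 × 180 = 1800.00, centroid at (90.00, 90.00).
flange: A = 180 × 34 = 6120.00, centroid at (90.00, 197.00).
ΣA = 7920.00 mm², ΣAx̄ = 712800.00 mm³, ΣAȳ = 1367640.00 mm³.
x̄ = 712800.00/7920.00 = 90.00 mm; ȳ = 1367640.00/7920.00 = 172.68 mm.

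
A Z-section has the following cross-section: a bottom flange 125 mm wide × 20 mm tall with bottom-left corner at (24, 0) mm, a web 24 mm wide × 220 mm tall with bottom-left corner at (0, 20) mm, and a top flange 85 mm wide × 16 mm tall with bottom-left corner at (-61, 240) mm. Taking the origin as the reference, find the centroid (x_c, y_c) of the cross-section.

x_c = 27.84 mm, y_c = 114.74 mm

bottom flange: A = 125 × 20 = 2500.00, centroid at (86.50, 10.00).
web: A = 24 × 220 = 5280.00, centroid at (12.00, 130.00).
top flange: A = 85 × 16 = 1360.00, centroid at (-18.50, 248.00).
ΣA = 9140.00 mm²
ΣAx_c = (2500.00)(86.50) + (5280.00)(12.00) + (1360.00)(-18.50) = 254450.00 mm³
ΣAy_c = (2500.00)(10.00) + (5280.00)(130.00) + (1360.00)(248.00) = 1048680.00 mm³
x_c = 254450.00 / 9140.00 = 27.84 mm
y_c = 1048680.00 / 9140.00 = 114.74 mm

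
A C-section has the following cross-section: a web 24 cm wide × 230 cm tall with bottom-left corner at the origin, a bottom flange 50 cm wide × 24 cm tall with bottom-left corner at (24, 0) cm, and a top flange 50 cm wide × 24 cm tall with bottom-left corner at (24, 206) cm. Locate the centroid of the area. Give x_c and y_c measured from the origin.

web: A = 24 × 230 = 5520.00, centroid at (12.00, 115.00).
bottom flange: A = 50 × 24 = 1200.00, centroid at (49.00, 12.00).
top flange: A = 50 × 24 = 1200.00, centroid at (49.00, 218.00).
ΣA = 7920.00 cm², ΣAx_c = 183840.00 cm³, ΣAy_c = 910800.00 cm³.
x_c = 183840.00/7920.00 = 23.21 cm; y_c = 910800.00/7920.00 = 115.00 cm.

x_c = 23.21 cm, y_c = 115.00 cm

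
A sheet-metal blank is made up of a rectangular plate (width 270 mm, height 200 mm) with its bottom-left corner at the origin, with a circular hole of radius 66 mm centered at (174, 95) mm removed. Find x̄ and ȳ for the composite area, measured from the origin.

Part | A | x̄ᵢ | ȳᵢ | A·x̄ᵢ | A·ȳᵢ
plate | 54000.00 | 135.00 | 100.00 | 7290000.00 | 5400000.00
hole | -13684.78 | 174.00 | 95.00 | -2381151.30 | -1300053.87
Σ | 40315.22 |  |  | 4908848.70 | 4099946.13
x̄ = 4908848.70 / 40315.22 = 121.76 mm
ȳ = 4099946.13 / 40315.22 = 101.70 mm

x̄ = 121.76 mm, ȳ = 101.70 mm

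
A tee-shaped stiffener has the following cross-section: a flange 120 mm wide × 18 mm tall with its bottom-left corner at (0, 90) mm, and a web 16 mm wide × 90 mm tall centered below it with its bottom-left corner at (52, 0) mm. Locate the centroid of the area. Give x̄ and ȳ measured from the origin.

x̄ = 60.00 mm, ȳ = 77.40 mm

web: A = 16 × 90 = 1440.00, centroid at (60.00, 45.00).
flange: A = 120 × 18 = 2160.00, centroid at (60.00, 99.00).
ΣA = 3600.00 mm²
ΣAx̄ = (1440.00)(60.00) + (2160.00)(60.00) = 216000.00 mm³
ΣAȳ = (1440.00)(45.00) + (2160.00)(99.00) = 278640.00 mm³
x̄ = 216000.00 / 3600.00 = 60.00 mm
ȳ = 278640.00 / 3600.00 = 77.40 mm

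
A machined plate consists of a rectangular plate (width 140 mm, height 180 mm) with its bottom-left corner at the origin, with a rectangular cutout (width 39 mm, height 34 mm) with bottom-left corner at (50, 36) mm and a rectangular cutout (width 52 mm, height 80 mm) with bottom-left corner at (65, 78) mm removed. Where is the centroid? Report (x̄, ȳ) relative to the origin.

plate: A = 140 × 180 = 25200.00, centroid at (70.00, 90.00).
hole 1: A = −(39 × 34) = -1326.00, centroid at (69.50, 53.00).
hole 2: A = −(52 × 80) = -4160.00, centroid at (91.00, 118.00).
ΣA = 19714.00 mm², ΣAx̄ = 1293283.00 mm³, ΣAȳ = 1706842.00 mm³.
x̄ = 1293283.00/19714.00 = 65.60 mm; ȳ = 1706842.00/19714.00 = 86.58 mm.

x̄ = 65.60 mm, ȳ = 86.58 mm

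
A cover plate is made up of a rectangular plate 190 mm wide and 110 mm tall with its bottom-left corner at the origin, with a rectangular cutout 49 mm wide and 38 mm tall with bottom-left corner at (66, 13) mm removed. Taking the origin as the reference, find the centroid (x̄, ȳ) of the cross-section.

x̄ = 95.44 mm, ȳ = 57.25 mm

plate: A = 190 × 110 = 20900.00, centroid at (95.00, 55.00).
hole: A = −(49 × 38) = -1862.00, centroid at (90.50, 32.00).
ΣA = 19038.00 mm²
ΣAx̄ = (20900.00)(95.00) + (-1862.00)(90.50) = 1816989.00 mm³
ΣAȳ = (20900.00)(55.00) + (-1862.00)(32.00) = 1089916.00 mm³
x̄ = 1816989.00 / 19038.00 = 95.44 mm
ȳ = 1089916.00 / 19038.00 = 57.25 mm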